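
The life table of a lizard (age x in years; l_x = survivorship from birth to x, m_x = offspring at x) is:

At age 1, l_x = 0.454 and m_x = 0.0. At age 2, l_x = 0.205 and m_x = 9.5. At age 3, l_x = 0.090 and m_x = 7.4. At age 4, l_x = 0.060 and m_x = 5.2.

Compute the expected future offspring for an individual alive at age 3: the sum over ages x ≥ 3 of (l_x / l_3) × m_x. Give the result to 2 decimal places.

10.87

l_3 = 0.090. Conditional survival from age 3 to x is l_x / l_3.
  x=3: (0.090/0.090) × 7.4 = 7.4000
  x=4: (0.060/0.090) × 5.2 = 3.4667
Sum = 7.4000 + 3.4667 = 10.8667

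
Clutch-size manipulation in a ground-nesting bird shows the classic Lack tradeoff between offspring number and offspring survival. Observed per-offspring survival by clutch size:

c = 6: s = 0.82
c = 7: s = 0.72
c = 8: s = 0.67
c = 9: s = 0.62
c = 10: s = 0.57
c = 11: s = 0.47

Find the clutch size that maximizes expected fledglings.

Expected fledglings = c × s(c):
  c=6: 6 × 0.82 = 4.920
  c=7: 7 × 0.72 = 5.040
  c=8: 8 × 0.67 = 5.360
  c=9: 9 × 0.62 = 5.580
  c=10: 10 × 0.57 = 5.700
  c=11: 11 × 0.47 = 5.170
Maximum at c = 10 (5.700 fledglings).

10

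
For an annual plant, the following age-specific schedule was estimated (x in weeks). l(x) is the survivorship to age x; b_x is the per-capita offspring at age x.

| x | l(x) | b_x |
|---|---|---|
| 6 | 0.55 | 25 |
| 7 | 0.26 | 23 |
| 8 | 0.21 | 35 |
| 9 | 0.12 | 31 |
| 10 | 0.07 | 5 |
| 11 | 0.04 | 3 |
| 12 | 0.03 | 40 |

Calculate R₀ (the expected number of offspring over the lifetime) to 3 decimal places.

R₀ = Σ l(x) b_x:
  age 6: 0.55 × 25 = 13.7500
  age 7: 0.26 × 23 = 5.9800
  age 8: 0.21 × 35 = 7.3500
  age 9: 0.12 × 31 = 3.7200
  age 10: 0.07 × 5 = 0.3500
  age 11: 0.04 × 3 = 0.1200
  age 12: 0.03 × 40 = 1.2000
R₀ = 13.7500 + 5.9800 + 7.3500 + 3.7200 + 0.3500 + 0.1200 + 1.2000 = 32.4700

32.470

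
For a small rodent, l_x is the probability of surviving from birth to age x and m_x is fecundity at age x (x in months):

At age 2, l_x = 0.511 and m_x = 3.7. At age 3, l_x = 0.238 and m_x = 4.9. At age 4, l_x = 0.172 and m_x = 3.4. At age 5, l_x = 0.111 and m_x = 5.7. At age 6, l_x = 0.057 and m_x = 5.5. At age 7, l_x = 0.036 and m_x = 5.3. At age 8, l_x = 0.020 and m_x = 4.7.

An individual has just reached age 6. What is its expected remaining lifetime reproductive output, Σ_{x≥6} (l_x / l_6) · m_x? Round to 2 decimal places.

10.50

l_6 = 0.057. Conditional survival from age 6 to x is l_x / l_6.
  x=6: (0.057/0.057) × 5.5 = 5.5000
  x=7: (0.036/0.057) × 5.3 = 3.3474
  x=8: (0.020/0.057) × 4.7 = 1.6491
Sum = 5.5000 + 3.3474 + 1.6491 = 10.4965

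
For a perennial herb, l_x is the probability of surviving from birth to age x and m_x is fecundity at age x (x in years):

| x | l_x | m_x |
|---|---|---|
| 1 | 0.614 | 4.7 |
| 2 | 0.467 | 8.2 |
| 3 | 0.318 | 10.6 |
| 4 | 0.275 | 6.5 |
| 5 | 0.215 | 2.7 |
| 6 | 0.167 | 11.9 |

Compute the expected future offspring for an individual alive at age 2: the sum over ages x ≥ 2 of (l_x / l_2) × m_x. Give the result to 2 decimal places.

24.74

l_2 = 0.467. Conditional survival from age 2 to x is l_x / l_2.
  x=2: (0.467/0.467) × 8.2 = 8.2000
  x=3: (0.318/0.467) × 10.6 = 7.2180
  x=4: (0.275/0.467) × 6.5 = 3.8276
  x=5: (0.215/0.467) × 2.7 = 1.2430
  x=6: (0.167/0.467) × 11.9 = 4.2555
Sum = 8.2000 + 7.2180 + 3.8276 + 1.2430 + 4.2555 = 24.7441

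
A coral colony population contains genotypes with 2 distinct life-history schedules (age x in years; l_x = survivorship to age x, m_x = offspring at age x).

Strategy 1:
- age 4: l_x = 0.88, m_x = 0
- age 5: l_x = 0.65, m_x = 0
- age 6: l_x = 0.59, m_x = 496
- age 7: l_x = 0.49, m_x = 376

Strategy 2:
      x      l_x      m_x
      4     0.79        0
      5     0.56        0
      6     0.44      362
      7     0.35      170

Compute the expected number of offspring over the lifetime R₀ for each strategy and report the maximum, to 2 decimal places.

Strategy 1: R₀ = 0.88×0 + 0.65×0 + 0.59×496 + 0.49×376 = 476.8800
Strategy 2: R₀ = 0.79×0 + 0.56×0 + 0.44×362 + 0.35×170 = 218.7800
Highest R₀: strategy 1 with 476.8800.

476.88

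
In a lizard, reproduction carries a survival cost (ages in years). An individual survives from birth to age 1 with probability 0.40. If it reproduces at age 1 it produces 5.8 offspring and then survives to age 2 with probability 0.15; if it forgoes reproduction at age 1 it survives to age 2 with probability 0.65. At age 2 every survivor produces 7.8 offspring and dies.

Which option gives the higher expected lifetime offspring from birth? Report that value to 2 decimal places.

2.79

breed at age 1: R₀ = 0.40 × (5.8 + 0.15 × 7.8) = 0.40 × 6.9700 = 2.7880
delay to age 2: R₀ = 0.40 × (0.65 × 7.8) = 0.40 × 5.0700 = 2.0280
Higher: breed at age 1 (2.7880).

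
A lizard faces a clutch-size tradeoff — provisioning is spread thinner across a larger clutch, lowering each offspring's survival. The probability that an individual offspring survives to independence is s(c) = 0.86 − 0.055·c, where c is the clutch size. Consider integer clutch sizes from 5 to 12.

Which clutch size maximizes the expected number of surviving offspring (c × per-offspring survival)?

8

Expected surviving offspring = c × s(c):
  c=5: 5 × 0.585 = 2.925
  c=6: 6 × 0.530 = 3.180
  c=7: 7 × 0.475 = 3.325
  c=8: 8 × 0.420 = 3.360
  c=9: 9 × 0.365 = 3.285
  c=10: 10 × 0.310 = 3.100
  c=11: 11 × 0.255 = 2.805
  c=12: 12 × 0.200 = 2.400
Maximum at c = 8 (3.360 surviving offspring).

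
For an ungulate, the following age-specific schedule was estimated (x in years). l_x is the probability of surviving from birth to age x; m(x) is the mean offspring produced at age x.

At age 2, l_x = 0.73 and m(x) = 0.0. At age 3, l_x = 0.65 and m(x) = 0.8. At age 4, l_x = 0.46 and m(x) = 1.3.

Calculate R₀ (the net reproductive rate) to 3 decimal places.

R₀ = Σ l_x m(x):
  age 2: 0.73 × 0.0 = 0.0000
  age 3: 0.65 × 0.8 = 0.5200
  age 4: 0.46 × 1.3 = 0.5980
R₀ = 0.0000 + 0.5200 + 0.5980 = 1.1180

1.118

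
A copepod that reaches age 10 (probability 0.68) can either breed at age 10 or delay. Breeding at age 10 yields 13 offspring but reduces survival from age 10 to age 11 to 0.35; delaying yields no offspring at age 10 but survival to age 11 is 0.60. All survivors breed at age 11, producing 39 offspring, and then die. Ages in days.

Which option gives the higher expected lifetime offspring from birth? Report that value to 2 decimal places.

breed at age 10: R₀ = 0.68 × (13 + 0.35 × 39) = 0.68 × 26.6500 = 18.1220
delay to age 11: R₀ = 0.68 × (0.60 × 39) = 0.68 × 23.4000 = 15.9120
Higher: breed at age 10 (18.1220).

18.12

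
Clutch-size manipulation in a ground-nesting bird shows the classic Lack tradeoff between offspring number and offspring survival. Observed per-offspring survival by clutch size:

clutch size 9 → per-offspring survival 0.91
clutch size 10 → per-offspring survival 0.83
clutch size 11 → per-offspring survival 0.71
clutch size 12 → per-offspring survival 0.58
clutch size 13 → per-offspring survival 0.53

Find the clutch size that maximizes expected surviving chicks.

Expected surviving chicks = c × s(c):
  c=9: 9 × 0.91 = 8.190
  c=10: 10 × 0.83 = 8.300
  c=11: 11 × 0.71 = 7.810
  c=12: 12 × 0.58 = 6.960
  c=13: 13 × 0.53 = 6.890
Maximum at c = 10 (8.300 surviving chicks).

10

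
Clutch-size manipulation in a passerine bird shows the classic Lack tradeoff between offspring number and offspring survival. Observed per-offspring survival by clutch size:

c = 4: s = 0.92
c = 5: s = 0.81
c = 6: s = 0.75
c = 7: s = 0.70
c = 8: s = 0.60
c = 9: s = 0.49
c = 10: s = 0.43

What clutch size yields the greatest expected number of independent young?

Expected independent young = c × s(c):
  c=4: 4 × 0.92 = 3.680
  c=5: 5 × 0.81 = 4.050
  c=6: 6 × 0.75 = 4.500
  c=7: 7 × 0.70 = 4.900
  c=8: 8 × 0.60 = 4.800
  c=9: 9 × 0.49 = 4.410
  c=10: 10 × 0.43 = 4.300
Maximum at c = 7 (4.900 independent young).

7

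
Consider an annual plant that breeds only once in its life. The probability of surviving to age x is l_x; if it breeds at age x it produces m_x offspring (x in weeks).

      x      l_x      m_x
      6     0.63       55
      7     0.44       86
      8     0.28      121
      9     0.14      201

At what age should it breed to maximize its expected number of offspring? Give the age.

Expected offspring if breeding at age x = l_x × m_x:
  age 6: 0.63 × 55 = 34.650
  age 7: 0.44 × 86 = 37.840
  age 8: 0.28 × 121 = 33.880
  age 9: 0.14 × 201 = 28.140
Maximum at age 7 (37.840).

7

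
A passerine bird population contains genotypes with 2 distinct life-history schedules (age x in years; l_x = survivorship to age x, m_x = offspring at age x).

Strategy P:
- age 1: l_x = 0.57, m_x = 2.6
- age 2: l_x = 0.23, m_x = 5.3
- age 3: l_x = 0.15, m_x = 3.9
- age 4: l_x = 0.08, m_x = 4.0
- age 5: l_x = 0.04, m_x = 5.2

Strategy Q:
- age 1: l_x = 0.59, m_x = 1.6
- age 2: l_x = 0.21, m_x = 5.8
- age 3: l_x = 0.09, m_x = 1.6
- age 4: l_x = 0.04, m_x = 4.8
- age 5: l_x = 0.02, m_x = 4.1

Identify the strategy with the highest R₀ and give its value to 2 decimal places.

3.81

Strategy P: R₀ = 0.57×2.6 + 0.23×5.3 + 0.15×3.9 + 0.08×4.0 + 0.04×5.2 = 3.8140
Strategy Q: R₀ = 0.59×1.6 + 0.21×5.8 + 0.09×1.6 + 0.04×4.8 + 0.02×4.1 = 2.5800
Highest R₀: strategy P with 3.8140.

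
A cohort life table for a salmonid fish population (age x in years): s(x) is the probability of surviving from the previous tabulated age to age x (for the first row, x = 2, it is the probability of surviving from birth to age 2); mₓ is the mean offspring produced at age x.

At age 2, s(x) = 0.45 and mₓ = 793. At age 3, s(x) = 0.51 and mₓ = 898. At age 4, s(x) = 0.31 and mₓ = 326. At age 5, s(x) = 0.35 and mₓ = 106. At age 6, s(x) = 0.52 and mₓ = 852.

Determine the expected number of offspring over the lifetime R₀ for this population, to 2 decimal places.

Survivorship from birth: l_x = s_2·s_3·…·s_x.
  l_2 = 0.45000
  l_3 = 0.22950
  l_4 = 0.07114
  l_5 = 0.02490
  l_6 = 0.01295
R₀ = Σ l_x mₓ:
  age 2: 0.45000 × 793 = 356.8500
  age 3: 0.22950 × 898 = 206.0910
  age 4: 0.07114 × 326 = 23.1916
  age 5: 0.02490 × 106 = 2.6394
  age 6: 0.01295 × 852 = 11.0334
R₀ = 356.8500 + 206.0910 + 23.1916 + 2.6394 + 11.0334 = 599.8054

599.81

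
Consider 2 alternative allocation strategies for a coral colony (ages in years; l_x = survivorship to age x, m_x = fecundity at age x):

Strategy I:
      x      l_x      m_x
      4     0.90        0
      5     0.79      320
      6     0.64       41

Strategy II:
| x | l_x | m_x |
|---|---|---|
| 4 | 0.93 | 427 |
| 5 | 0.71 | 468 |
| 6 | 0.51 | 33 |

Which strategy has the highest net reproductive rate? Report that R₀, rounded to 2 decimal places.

Strategy I: R₀ = 0.90×0 + 0.79×320 + 0.64×41 = 279.0400
Strategy II: R₀ = 0.93×427 + 0.71×468 + 0.51×33 = 746.2200
Highest R₀: strategy II with 746.2200.

746.22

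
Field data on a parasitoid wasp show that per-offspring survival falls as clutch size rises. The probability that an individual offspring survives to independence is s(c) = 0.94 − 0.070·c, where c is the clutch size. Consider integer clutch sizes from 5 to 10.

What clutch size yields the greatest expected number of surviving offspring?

7

Expected surviving offspring = c × s(c):
  c=5: 5 × 0.590 = 2.950
  c=6: 6 × 0.520 = 3.120
  c=7: 7 × 0.450 = 3.150
  c=8: 8 × 0.380 = 3.040
  c=9: 9 × 0.310 = 2.790
  c=10: 10 × 0.240 = 2.400
Maximum at c = 7 (3.150 surviving offspring).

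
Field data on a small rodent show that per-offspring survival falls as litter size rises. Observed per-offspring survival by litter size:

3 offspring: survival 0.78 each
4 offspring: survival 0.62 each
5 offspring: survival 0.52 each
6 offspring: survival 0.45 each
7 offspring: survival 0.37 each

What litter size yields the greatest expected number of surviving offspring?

6

Expected surviving offspring = c × s(c):
  c=3: 3 × 0.78 = 2.340
  c=4: 4 × 0.62 = 2.480
  c=5: 5 × 0.52 = 2.600
  c=6: 6 × 0.45 = 2.700
  c=7: 7 × 0.37 = 2.590
Maximum at c = 6 (2.700 surviving offspring).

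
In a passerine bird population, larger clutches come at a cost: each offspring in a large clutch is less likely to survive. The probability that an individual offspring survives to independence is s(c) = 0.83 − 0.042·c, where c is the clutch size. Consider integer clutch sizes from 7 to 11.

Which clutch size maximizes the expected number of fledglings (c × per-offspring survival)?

10

Expected fledglings = c × s(c):
  c=7: 7 × 0.536 = 3.752
  c=8: 8 × 0.494 = 3.952
  c=9: 9 × 0.452 = 4.068
  c=10: 10 × 0.410 = 4.100
  c=11: 11 × 0.368 = 4.048
Maximum at c = 10 (4.100 fledglings).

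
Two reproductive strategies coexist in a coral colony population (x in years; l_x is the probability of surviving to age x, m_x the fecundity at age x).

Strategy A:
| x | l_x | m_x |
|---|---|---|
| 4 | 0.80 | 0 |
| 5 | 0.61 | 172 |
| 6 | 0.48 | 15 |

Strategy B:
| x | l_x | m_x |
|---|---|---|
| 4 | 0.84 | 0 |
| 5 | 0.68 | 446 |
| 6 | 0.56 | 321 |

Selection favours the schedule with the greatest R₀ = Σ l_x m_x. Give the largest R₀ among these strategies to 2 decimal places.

483.04

Strategy A: R₀ = 0.80×0 + 0.61×172 + 0.48×15 = 112.1200
Strategy B: R₀ = 0.84×0 + 0.68×446 + 0.56×321 = 483.0400
Highest R₀: strategy B with 483.0400.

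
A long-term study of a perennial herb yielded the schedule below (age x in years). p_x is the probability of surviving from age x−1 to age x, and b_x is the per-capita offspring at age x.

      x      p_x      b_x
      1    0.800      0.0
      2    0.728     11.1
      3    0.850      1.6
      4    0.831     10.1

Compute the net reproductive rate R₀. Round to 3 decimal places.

11.412

Survivorship from birth: l_x = p_1·p_2·…·p_x.
  l_1 = 0.80000
  l_2 = 0.58240
  l_3 = 0.49504
  l_4 = 0.41138
R₀ = Σ l_x b_x:
  age 1: 0.80000 × 0.0 = 0.0000
  age 2: 0.58240 × 11.1 = 6.4646
  age 3: 0.49504 × 1.6 = 0.7921
  age 4: 0.41138 × 10.1 = 4.1549
R₀ = 0.0000 + 6.4646 + 0.7921 + 4.1549 = 11.4116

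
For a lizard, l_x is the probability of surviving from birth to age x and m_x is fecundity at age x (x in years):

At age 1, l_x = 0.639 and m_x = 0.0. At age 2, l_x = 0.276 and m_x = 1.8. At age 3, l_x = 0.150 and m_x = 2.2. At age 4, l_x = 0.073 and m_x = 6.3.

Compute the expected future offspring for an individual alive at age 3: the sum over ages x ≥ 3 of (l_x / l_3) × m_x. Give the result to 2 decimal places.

l_3 = 0.150. Conditional survival from age 3 to x is l_x / l_3.
  x=3: (0.150/0.150) × 2.2 = 2.2000
  x=4: (0.073/0.150) × 6.3 = 3.0660
Sum = 2.2000 + 3.0660 = 5.2660

5.27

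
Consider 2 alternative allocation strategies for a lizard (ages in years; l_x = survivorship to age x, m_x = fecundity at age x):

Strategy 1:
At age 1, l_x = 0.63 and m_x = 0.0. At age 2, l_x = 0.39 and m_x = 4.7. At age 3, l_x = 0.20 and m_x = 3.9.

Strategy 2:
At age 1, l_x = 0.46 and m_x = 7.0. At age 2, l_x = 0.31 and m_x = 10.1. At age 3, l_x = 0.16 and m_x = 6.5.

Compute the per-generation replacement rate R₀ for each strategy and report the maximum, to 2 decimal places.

Strategy 1: R₀ = 0.63×0.0 + 0.39×4.7 + 0.20×3.9 = 2.6130
Strategy 2: R₀ = 0.46×7.0 + 0.31×10.1 + 0.16×6.5 = 7.3910
Highest R₀: strategy 2 with 7.3910.

7.39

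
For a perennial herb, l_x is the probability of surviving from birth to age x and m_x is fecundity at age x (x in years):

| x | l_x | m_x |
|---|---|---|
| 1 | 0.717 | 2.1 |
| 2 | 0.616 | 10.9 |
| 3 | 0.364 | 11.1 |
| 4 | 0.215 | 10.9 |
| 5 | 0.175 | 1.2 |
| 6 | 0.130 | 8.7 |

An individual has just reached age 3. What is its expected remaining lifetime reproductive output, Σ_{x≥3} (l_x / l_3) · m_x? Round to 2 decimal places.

l_3 = 0.364. Conditional survival from age 3 to x is l_x / l_3.
  x=3: (0.364/0.364) × 11.1 = 11.1000
  x=4: (0.215/0.364) × 10.9 = 6.4382
  x=5: (0.175/0.364) × 1.2 = 0.5769
  x=6: (0.130/0.364) × 8.7 = 3.1071
Sum = 11.1000 + 6.4382 + 0.5769 + 3.1071 = 21.2223

21.22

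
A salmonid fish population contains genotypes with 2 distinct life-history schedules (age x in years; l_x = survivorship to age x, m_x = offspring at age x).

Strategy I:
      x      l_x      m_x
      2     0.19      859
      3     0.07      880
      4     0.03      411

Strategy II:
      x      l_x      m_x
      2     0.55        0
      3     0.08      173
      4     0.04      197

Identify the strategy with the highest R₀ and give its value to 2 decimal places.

237.14

Strategy I: R₀ = 0.19×859 + 0.07×880 + 0.03×411 = 237.1400
Strategy II: R₀ = 0.55×0 + 0.08×173 + 0.04×197 = 21.7200
Highest R₀: strategy I with 237.1400.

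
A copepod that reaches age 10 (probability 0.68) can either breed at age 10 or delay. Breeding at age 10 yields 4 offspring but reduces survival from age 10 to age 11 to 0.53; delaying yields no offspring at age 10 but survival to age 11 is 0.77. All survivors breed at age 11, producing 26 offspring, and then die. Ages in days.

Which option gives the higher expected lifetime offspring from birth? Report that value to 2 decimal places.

13.61

breed at age 10: R₀ = 0.68 × (4 + 0.53 × 26) = 0.68 × 17.7800 = 12.0904
delay to age 11: R₀ = 0.68 × (0.77 × 26) = 0.68 × 20.0200 = 13.6136
Higher: delay to age 11 (13.6136).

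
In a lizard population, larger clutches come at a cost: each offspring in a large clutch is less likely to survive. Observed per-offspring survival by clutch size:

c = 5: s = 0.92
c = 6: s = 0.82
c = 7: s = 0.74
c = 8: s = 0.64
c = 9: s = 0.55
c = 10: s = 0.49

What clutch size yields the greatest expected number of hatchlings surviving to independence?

Expected hatchlings surviving to independence = c × s(c):
  c=5: 5 × 0.92 = 4.600
  c=6: 6 × 0.82 = 4.920
  c=7: 7 × 0.74 = 5.180
  c=8: 8 × 0.64 = 5.120
  c=9: 9 × 0.55 = 4.950
  c=10: 10 × 0.49 = 4.900
Maximum at c = 7 (5.180 hatchlings surviving to independence).

7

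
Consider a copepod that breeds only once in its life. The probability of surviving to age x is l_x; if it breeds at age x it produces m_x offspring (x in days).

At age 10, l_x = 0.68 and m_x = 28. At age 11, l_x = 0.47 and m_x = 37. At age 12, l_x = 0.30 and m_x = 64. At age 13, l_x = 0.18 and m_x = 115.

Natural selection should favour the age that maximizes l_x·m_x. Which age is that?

13

Expected offspring if breeding at age x = l_x × m_x:
  age 10: 0.68 × 28 = 19.040
  age 11: 0.47 × 37 = 17.390
  age 12: 0.30 × 64 = 19.200
  age 13: 0.18 × 115 = 20.700
Maximum at age 13 (20.700).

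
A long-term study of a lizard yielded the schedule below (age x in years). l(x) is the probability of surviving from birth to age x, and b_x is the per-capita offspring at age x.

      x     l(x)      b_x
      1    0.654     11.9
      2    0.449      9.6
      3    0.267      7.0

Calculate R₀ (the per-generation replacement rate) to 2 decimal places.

13.96

R₀ = Σ l(x) b_x:
  age 1: 0.654 × 11.9 = 7.7826
  age 2: 0.449 × 9.6 = 4.3104
  age 3: 0.267 × 7.0 = 1.8690
R₀ = 7.7826 + 4.3104 + 1.8690 = 13.9620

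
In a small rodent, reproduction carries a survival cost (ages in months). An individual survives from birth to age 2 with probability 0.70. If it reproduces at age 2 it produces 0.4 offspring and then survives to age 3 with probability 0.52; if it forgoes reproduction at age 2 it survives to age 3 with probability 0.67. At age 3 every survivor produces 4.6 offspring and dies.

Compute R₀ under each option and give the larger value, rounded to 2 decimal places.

breed at age 2: R₀ = 0.70 × (0.4 + 0.52 × 4.6) = 0.70 × 2.7920 = 1.9544
delay to age 3: R₀ = 0.70 × (0.67 × 4.6) = 0.70 × 3.0820 = 2.1574
Higher: delay to age 3 (2.1574).

2.16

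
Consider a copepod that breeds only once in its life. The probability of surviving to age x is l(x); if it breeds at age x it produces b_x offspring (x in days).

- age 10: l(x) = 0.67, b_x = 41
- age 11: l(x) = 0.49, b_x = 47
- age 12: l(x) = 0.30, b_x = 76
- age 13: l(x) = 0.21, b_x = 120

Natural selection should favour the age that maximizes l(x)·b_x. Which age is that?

10

Expected offspring if breeding at age x = l(x) × b_x:
  age 10: 0.67 × 41 = 27.470
  age 11: 0.49 × 47 = 23.030
  age 12: 0.30 × 76 = 22.800
  age 13: 0.21 × 120 = 25.200
Maximum at age 10 (27.470).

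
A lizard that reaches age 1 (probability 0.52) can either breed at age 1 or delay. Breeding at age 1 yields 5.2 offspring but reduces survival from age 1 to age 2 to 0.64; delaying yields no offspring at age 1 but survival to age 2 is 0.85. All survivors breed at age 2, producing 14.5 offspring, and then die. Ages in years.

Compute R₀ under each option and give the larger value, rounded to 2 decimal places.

7.53

breed at age 1: R₀ = 0.52 × (5.2 + 0.64 × 14.5) = 0.52 × 14.4800 = 7.5296
delay to age 2: R₀ = 0.52 × (0.85 × 14.5) = 0.52 × 12.3250 = 6.4090
Higher: breed at age 1 (7.5296).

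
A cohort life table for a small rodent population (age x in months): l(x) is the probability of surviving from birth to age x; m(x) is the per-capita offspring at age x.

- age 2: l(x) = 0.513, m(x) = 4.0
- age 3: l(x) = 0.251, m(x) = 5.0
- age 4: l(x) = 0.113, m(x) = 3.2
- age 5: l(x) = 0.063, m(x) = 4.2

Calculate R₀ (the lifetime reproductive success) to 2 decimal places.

R₀ = Σ l(x) m(x):
  age 2: 0.513 × 4.0 = 2.0520
  age 3: 0.251 × 5.0 = 1.2550
  age 4: 0.113 × 3.2 = 0.3616
  age 5: 0.063 × 4.2 = 0.2646
R₀ = 2.0520 + 1.2550 + 0.3616 + 0.2646 = 3.9332

3.93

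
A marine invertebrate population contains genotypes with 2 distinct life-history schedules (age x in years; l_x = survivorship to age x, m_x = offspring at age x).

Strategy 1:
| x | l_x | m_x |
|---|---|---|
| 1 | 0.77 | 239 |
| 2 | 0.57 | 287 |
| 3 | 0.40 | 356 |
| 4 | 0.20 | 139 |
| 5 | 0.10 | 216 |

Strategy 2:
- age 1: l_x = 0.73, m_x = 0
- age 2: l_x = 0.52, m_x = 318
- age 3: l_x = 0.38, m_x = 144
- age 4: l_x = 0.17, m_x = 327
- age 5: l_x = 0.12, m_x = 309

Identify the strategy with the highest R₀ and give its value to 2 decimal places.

539.42

Strategy 1: R₀ = 0.77×239 + 0.57×287 + 0.40×356 + 0.20×139 + 0.10×216 = 539.4200
Strategy 2: R₀ = 0.73×0 + 0.52×318 + 0.38×144 + 0.17×327 + 0.12×309 = 312.7500
Highest R₀: strategy 1 with 539.4200.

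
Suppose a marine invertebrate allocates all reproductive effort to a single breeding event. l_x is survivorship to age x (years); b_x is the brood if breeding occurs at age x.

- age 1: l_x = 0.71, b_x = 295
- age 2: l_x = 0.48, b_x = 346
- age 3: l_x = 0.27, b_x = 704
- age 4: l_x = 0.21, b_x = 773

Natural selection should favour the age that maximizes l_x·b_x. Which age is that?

1

Expected offspring if breeding at age x = l_x × b_x:
  age 1: 0.71 × 295 = 209.450
  age 2: 0.48 × 346 = 166.080
  age 3: 0.27 × 704 = 190.080
  age 4: 0.21 × 773 = 162.330
Maximum at age 1 (209.450).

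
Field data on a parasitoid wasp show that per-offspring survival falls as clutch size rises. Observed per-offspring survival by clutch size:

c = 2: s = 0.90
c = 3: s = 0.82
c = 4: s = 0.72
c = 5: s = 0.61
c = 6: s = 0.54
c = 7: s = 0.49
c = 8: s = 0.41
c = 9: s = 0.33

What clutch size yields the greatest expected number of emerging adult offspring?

Expected emerging adult offspring = c × s(c):
  c=2: 2 × 0.90 = 1.800
  c=3: 3 × 0.82 = 2.460
  c=4: 4 × 0.72 = 2.880
  c=5: 5 × 0.61 = 3.050
  c=6: 6 × 0.54 = 3.240
  c=7: 7 × 0.49 = 3.430
  c=8: 8 × 0.41 = 3.280
  c=9: 9 × 0.33 = 2.970
Maximum at c = 7 (3.430 emerging adult offspring).

7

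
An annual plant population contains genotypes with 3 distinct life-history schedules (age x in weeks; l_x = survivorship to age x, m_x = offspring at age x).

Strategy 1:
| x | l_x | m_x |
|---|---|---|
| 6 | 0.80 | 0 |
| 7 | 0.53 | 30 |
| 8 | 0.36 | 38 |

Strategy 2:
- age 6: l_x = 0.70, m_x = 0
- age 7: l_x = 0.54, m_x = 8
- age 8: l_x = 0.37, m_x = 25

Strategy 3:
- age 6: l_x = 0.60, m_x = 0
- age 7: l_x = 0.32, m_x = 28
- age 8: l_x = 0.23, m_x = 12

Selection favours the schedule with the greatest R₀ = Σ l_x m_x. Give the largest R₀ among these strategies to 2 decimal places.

29.58

Strategy 1: R₀ = 0.80×0 + 0.53×30 + 0.36×38 = 29.5800
Strategy 2: R₀ = 0.70×0 + 0.54×8 + 0.37×25 = 13.5700
Strategy 3: R₀ = 0.60×0 + 0.32×28 + 0.23×12 = 11.7200
Highest R₀: strategy 1 with 29.5800.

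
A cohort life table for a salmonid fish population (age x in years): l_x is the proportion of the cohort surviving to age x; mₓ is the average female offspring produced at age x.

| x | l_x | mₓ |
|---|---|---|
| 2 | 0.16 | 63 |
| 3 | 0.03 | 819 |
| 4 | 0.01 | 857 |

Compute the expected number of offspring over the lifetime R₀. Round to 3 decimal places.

R₀ = Σ l_x mₓ:
  age 2: 0.16 × 63 = 10.0800
  age 3: 0.03 × 819 = 24.5700
  age 4: 0.01 × 857 = 8.5700
R₀ = 10.0800 + 24.5700 + 8.5700 = 43.2200

43.220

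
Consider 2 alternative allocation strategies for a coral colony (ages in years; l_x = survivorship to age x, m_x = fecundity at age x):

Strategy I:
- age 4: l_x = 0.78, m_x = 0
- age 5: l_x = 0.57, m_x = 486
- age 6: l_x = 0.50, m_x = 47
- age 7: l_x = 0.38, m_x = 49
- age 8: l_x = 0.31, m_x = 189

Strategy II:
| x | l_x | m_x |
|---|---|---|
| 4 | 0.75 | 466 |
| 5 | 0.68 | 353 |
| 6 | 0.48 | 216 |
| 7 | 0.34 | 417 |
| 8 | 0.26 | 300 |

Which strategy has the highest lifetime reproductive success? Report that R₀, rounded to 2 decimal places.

Strategy I: R₀ = 0.78×0 + 0.57×486 + 0.50×47 + 0.38×49 + 0.31×189 = 377.7300
Strategy II: R₀ = 0.75×466 + 0.68×353 + 0.48×216 + 0.34×417 + 0.26×300 = 913.0000
Highest R₀: strategy II with 913.0000.

913.00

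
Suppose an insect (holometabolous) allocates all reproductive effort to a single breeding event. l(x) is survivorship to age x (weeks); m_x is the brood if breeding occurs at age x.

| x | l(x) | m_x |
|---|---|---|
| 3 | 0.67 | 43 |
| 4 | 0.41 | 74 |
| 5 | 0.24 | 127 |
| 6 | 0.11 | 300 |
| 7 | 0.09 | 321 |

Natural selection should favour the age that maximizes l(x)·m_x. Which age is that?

6

Expected offspring if breeding at age x = l(x) × m_x:
  age 3: 0.67 × 43 = 28.810
  age 4: 0.41 × 74 = 30.340
  age 5: 0.24 × 127 = 30.480
  age 6: 0.11 × 300 = 33.000
  age 7: 0.09 × 321 = 28.890
Maximum at age 6 (33.000).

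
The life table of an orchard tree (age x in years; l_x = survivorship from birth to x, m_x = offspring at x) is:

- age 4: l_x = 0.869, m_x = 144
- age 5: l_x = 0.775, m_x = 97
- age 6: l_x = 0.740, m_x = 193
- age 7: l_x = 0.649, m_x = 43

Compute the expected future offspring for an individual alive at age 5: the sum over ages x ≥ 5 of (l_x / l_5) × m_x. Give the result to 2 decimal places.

l_5 = 0.775. Conditional survival from age 5 to x is l_x / l_5.
  x=5: (0.775/0.775) × 97 = 97.0000
  x=6: (0.740/0.775) × 193 = 184.2839
  x=7: (0.649/0.775) × 43 = 36.0090
Sum = 97.0000 + 184.2839 + 36.0090 = 317.2929

317.29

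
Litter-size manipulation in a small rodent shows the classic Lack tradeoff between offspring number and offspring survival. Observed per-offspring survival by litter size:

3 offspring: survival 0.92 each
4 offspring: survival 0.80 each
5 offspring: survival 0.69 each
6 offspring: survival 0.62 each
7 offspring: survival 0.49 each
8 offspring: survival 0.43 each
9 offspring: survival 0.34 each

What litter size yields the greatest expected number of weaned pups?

6

Expected weaned pups = c × s(c):
  c=3: 3 × 0.92 = 2.760
  c=4: 4 × 0.80 = 3.200
  c=5: 5 × 0.69 = 3.450
  c=6: 6 × 0.62 = 3.720
  c=7: 7 × 0.49 = 3.430
  c=8: 8 × 0.43 = 3.440
  c=9: 9 × 0.34 = 3.060
Maximum at c = 6 (3.720 weaned pups).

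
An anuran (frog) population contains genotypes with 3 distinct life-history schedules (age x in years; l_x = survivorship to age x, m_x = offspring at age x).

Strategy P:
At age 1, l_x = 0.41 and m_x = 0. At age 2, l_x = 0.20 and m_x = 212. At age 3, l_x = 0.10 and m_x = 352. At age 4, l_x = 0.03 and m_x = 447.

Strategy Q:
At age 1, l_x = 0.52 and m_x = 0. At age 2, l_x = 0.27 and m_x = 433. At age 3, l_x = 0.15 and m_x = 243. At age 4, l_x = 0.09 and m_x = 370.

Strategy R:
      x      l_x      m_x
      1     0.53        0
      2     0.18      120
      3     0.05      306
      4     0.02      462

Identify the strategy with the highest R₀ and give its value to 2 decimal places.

Strategy P: R₀ = 0.41×0 + 0.20×212 + 0.10×352 + 0.03×447 = 91.0100
Strategy Q: R₀ = 0.52×0 + 0.27×433 + 0.15×243 + 0.09×370 = 186.6600
Strategy R: R₀ = 0.53×0 + 0.18×120 + 0.05×306 + 0.02×462 = 46.1400
Highest R₀: strategy Q with 186.6600.

186.66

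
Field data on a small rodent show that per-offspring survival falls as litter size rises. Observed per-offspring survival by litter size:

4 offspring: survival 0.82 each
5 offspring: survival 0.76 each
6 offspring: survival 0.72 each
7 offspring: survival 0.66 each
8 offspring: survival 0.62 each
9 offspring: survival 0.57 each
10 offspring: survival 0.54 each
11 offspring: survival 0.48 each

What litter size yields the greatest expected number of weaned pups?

Expected weaned pups = c × s(c):
  c=4: 4 × 0.82 = 3.280
  c=5: 5 × 0.76 = 3.800
  c=6: 6 × 0.72 = 4.320
  c=7: 7 × 0.66 = 4.620
  c=8: 8 × 0.62 = 4.960
  c=9: 9 × 0.57 = 5.130
  c=10: 10 × 0.54 = 5.400
  c=11: 11 × 0.48 = 5.280
Maximum at c = 10 (5.400 weaned pups).

10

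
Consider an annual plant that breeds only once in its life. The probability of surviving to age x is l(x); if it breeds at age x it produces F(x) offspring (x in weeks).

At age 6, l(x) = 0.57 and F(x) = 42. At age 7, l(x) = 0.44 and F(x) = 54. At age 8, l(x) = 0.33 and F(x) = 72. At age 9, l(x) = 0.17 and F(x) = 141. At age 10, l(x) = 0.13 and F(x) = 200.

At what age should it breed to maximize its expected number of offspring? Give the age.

10

Expected offspring if breeding at age x = l(x) × F(x):
  age 6: 0.57 × 42 = 23.940
  age 7: 0.44 × 54 = 23.760
  age 8: 0.33 × 72 = 23.760
  age 9: 0.17 × 141 = 23.970
  age 10: 0.13 × 200 = 26.000
Maximum at age 10 (26.000).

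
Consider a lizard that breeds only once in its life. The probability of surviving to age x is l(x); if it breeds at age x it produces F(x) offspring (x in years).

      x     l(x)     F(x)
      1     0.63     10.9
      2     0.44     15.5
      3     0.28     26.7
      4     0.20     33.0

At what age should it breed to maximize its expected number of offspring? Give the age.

3

Expected offspring if breeding at age x = l(x) × F(x):
  age 1: 0.63 × 10.9 = 6.867
  age 2: 0.44 × 15.5 = 6.820
  age 3: 0.28 × 26.7 = 7.476
  age 4: 0.20 × 33.0 = 6.600
Maximum at age 3 (7.476).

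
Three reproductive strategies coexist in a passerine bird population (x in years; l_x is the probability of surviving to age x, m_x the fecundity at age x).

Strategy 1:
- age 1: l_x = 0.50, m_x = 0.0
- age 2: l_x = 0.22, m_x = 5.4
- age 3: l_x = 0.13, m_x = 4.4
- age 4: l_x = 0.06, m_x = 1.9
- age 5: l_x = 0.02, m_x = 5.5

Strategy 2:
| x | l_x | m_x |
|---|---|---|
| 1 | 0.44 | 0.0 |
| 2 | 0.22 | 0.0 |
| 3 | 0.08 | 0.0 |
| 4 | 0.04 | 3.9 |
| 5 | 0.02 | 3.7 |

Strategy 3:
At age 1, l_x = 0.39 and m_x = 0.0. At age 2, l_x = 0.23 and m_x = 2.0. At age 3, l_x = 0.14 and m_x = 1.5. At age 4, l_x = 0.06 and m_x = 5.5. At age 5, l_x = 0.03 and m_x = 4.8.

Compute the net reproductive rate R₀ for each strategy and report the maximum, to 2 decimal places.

1.98

Strategy 1: R₀ = 0.50×0.0 + 0.22×5.4 + 0.13×4.4 + 0.06×1.9 + 0.02×5.5 = 1.9840
Strategy 2: R₀ = 0.44×0.0 + 0.22×0.0 + 0.08×0.0 + 0.04×3.9 + 0.02×3.7 = 0.2300
Strategy 3: R₀ = 0.39×0.0 + 0.23×2.0 + 0.14×1.5 + 0.06×5.5 + 0.03×4.8 = 1.1440
Highest R₀: strategy 1 with 1.9840.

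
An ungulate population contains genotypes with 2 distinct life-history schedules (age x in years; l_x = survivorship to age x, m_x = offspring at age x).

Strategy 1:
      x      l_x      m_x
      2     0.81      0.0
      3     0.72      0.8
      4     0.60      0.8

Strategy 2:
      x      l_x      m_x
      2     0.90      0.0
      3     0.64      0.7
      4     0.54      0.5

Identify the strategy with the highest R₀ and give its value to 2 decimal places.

1.06

Strategy 1: R₀ = 0.81×0.0 + 0.72×0.8 + 0.60×0.8 = 1.0560
Strategy 2: R₀ = 0.90×0.0 + 0.64×0.7 + 0.54×0.5 = 0.7180
Highest R₀: strategy 1 with 1.0560.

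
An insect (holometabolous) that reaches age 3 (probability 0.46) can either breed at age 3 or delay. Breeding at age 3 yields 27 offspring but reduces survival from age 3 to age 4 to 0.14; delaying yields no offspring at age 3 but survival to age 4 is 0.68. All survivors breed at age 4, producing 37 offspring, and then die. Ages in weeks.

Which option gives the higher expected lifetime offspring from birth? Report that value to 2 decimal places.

14.80

breed at age 3: R₀ = 0.46 × (27 + 0.14 × 37) = 0.46 × 32.1800 = 14.8028
delay to age 4: R₀ = 0.46 × (0.68 × 37) = 0.46 × 25.1600 = 11.5736
Higher: breed at age 3 (14.8028).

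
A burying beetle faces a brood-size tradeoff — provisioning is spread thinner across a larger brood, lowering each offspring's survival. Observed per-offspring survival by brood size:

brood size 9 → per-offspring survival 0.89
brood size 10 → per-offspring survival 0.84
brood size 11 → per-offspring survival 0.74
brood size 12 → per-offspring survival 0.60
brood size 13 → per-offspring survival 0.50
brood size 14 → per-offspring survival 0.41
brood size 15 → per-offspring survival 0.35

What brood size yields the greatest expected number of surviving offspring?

10

Expected surviving offspring = c × s(c):
  c=9: 9 × 0.89 = 8.010
  c=10: 10 × 0.84 = 8.400
  c=11: 11 × 0.74 = 8.140
  c=12: 12 × 0.60 = 7.200
  c=13: 13 × 0.50 = 6.500
  c=14: 14 × 0.41 = 5.740
  c=15: 15 × 0.35 = 5.250
Maximum at c = 10 (8.400 surviving offspring).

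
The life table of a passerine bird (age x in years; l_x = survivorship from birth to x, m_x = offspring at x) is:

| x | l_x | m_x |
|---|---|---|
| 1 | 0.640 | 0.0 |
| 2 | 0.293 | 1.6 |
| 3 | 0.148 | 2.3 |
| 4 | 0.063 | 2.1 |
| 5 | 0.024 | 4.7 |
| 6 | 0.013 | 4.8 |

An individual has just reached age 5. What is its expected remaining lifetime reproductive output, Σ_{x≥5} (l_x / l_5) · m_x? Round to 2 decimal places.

7.30

l_5 = 0.024. Conditional survival from age 5 to x is l_x / l_5.
  x=5: (0.024/0.024) × 4.7 = 4.7000
  x=6: (0.013/0.024) × 4.8 = 2.6000
Sum = 4.7000 + 2.6000 = 7.3000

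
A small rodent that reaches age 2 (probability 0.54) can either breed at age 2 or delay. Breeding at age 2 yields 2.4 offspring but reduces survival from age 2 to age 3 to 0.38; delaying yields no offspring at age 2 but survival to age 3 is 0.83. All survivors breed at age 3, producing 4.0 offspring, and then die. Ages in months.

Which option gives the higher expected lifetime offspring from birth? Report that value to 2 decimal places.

2.12

breed at age 2: R₀ = 0.54 × (2.4 + 0.38 × 4.0) = 0.54 × 3.9200 = 2.1168
delay to age 3: R₀ = 0.54 × (0.83 × 4.0) = 0.54 × 3.3200 = 1.7928
Higher: breed at age 2 (2.1168).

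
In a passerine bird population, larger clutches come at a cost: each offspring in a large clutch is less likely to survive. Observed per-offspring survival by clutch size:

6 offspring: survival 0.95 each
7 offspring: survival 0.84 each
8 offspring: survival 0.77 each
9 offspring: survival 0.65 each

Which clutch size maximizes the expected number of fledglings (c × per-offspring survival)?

Expected fledglings = c × s(c):
  c=6: 6 × 0.95 = 5.700
  c=7: 7 × 0.84 = 5.880
  c=8: 8 × 0.77 = 6.160
  c=9: 9 × 0.65 = 5.850
Maximum at c = 8 (6.160 fledglings).

8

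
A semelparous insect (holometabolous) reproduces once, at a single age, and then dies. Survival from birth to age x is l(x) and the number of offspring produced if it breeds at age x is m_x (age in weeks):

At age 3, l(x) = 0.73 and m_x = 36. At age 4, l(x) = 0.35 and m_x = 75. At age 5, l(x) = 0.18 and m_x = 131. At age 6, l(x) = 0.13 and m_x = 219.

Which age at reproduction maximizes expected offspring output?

Expected offspring if breeding at age x = l(x) × m_x:
  age 3: 0.73 × 36 = 26.280
  age 4: 0.35 × 75 = 26.250
  age 5: 0.18 × 131 = 23.580
  age 6: 0.13 × 219 = 28.470
Maximum at age 6 (28.470).

6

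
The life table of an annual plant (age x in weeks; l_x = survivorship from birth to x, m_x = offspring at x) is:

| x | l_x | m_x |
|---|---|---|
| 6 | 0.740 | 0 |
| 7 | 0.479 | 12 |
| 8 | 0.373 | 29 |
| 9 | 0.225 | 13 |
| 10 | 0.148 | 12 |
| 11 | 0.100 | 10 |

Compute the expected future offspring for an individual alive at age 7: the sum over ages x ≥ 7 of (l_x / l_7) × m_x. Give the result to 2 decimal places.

46.48

l_7 = 0.479. Conditional survival from age 7 to x is l_x / l_7.
  x=7: (0.479/0.479) × 12 = 12.0000
  x=8: (0.373/0.479) × 29 = 22.5825
  x=9: (0.225/0.479) × 13 = 6.1065
  x=10: (0.148/0.479) × 12 = 3.7077
  x=11: (0.100/0.479) × 10 = 2.0877
Sum = 12.0000 + 22.5825 + 6.1065 + 3.7077 + 2.0877 = 46.4843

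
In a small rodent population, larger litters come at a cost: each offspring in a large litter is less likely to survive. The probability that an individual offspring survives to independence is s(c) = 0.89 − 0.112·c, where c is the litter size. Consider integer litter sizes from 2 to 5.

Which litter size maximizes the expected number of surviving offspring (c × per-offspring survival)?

4

Expected surviving offspring = c × s(c):
  c=2: 2 × 0.666 = 1.332
  c=3: 3 × 0.554 = 1.662
  c=4: 4 × 0.442 = 1.768
  c=5: 5 × 0.330 = 1.650
Maximum at c = 4 (1.768 surviving offspring).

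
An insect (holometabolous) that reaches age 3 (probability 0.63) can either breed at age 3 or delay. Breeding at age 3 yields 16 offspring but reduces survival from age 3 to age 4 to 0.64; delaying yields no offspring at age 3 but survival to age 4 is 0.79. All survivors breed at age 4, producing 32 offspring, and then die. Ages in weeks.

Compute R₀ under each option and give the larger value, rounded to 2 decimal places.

breed at age 3: R₀ = 0.63 × (16 + 0.64 × 32) = 0.63 × 36.4800 = 22.9824
delay to age 4: R₀ = 0.63 × (0.79 × 32) = 0.63 × 25.2800 = 15.9264
Higher: breed at age 3 (22.9824).

22.98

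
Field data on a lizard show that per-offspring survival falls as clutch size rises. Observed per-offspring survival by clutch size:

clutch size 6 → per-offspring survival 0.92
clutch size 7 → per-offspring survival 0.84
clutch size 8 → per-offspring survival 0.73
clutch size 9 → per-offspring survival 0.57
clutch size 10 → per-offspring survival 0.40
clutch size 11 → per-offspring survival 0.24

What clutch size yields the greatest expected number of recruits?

Expected recruits = c × s(c):
  c=6: 6 × 0.92 = 5.520
  c=7: 7 × 0.84 = 5.880
  c=8: 8 × 0.73 = 5.840
  c=9: 9 × 0.57 = 5.130
  c=10: 10 × 0.40 = 4.000
  c=11: 11 × 0.24 = 2.640
Maximum at c = 7 (5.880 recruits).

7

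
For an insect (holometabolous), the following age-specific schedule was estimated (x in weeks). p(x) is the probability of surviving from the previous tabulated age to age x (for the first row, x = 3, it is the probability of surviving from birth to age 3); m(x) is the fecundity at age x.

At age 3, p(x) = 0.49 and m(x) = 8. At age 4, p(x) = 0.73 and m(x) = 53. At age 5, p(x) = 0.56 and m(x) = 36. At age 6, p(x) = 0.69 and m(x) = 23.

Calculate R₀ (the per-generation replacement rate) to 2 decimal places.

Survivorship from birth: l_x = p_3·p_4·…·p_x.
  l_3 = 0.49000
  l_4 = 0.35770
  l_5 = 0.20031
  l_6 = 0.13822
R₀ = Σ l_x m(x):
  age 3: 0.49000 × 8 = 3.9200
  age 4: 0.35770 × 53 = 18.9581
  age 5: 0.20031 × 36 = 7.2112
  age 6: 0.13822 × 23 = 3.1791
R₀ = 3.9200 + 18.9581 + 7.2112 + 3.1791 = 33.2683

33.27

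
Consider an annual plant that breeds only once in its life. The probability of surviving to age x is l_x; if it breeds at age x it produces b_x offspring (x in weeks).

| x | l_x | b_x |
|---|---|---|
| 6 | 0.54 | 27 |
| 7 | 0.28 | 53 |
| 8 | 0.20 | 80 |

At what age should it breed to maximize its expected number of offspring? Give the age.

Expected offspring if breeding at age x = l_x × b_x:
  age 6: 0.54 × 27 = 14.580
  age 7: 0.28 × 53 = 14.840
  age 8: 0.20 × 80 = 16.000
Maximum at age 8 (16.000).

8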